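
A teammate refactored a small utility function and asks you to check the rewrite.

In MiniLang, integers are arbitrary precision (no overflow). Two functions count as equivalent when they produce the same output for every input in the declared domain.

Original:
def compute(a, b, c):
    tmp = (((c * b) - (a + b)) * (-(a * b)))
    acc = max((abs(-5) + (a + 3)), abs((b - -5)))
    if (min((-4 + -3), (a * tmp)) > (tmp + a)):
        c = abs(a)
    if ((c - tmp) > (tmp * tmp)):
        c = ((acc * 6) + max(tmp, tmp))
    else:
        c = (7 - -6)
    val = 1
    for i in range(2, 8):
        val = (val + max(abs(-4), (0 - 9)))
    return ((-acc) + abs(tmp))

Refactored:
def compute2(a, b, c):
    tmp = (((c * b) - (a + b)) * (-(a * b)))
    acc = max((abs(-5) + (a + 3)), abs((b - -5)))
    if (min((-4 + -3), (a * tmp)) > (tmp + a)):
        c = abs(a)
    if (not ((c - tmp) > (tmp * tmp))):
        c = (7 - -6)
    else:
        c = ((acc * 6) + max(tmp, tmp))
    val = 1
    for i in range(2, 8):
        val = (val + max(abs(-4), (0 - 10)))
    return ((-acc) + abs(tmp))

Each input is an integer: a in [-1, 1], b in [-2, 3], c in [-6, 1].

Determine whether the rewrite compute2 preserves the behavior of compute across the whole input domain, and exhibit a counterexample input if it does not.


Equivalent. The edit looks behavioral (`9` became `10`), but over these ranges it never changes the outcome.
Checked all 144 inputs in the declared domain: the outputs agree on every one.
As a probe, take a=-1, b=-2, c=-1: compute runs tmp becomes -10; next acc becomes 7; next (min((-4 + -3), (a * tmp)) > (tmp + a)) evaluates to true; next c becomes 1; next ((c - tmp) > (tmp * tmp)) evaluates to false; next c becomes 13; next val becomes 1; next at i=2:; next val becomes 5; next at i=3:; next val becomes 9; next at i=4:; next val becomes 13; next at i=5:; next val becomes 17; next at i=6:; next val becomes 21; next at i=7:; next val becomes 25; next final value 3; compute2 runs tmp becomes -10; next acc becomes 7; next (min((-4 + -3), (a * tmp)) > (tmp + a)) evaluates to true; next c becomes 1; next (not ((c - tmp) > (tmp * tmp))) evaluates to true; next c becomes 13; next val becomes 1; next at i=2:; next val becomes 5; next at i=3:; next val becomes 9; next at i=4:; next val becomes 13; next at i=5:; next val becomes 17; next at i=6:; next val becomes 21; next at i=7:; next val becomes 25; next final value 3; both end at 3.
verdict: equivalent


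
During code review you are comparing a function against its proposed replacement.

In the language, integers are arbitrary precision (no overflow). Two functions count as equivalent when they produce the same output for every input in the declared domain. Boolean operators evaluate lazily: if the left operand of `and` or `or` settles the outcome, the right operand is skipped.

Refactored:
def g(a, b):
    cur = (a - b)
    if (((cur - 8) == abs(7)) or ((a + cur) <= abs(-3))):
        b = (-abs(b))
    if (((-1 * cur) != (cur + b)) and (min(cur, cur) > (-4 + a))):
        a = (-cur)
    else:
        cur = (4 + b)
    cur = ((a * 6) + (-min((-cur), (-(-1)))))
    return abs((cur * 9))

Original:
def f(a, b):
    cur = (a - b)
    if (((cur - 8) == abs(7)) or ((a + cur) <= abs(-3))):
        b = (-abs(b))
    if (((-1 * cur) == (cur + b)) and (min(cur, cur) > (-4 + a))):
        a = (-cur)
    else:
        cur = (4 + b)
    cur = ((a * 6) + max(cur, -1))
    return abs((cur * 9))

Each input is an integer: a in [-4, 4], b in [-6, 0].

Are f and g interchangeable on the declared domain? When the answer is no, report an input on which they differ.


There is a counterexample at a=-4, b=-6: 225 on one side, 90 on the other.
f: cur = 2; (((cur - 8) == abs(7)) or ((a + cur) <= abs(-3))) -> true; b = -6; (((-1 * cur) == (cur + b)) and (min(cur, cur) > (-4 + a))) -> false; cur = -2; cur = -25; return 225
g: cur = 2; (((cur - 8) == abs(7)) or ((a + cur) <= abs(-3))) -> true; b = -6; (((-1 * cur) != (cur + b)) and (min(cur, cur) > (-4 + a))) -> true; a = -2; cur = -10; return 90
verdict: not equivalent; witness: a=-4, b=-6


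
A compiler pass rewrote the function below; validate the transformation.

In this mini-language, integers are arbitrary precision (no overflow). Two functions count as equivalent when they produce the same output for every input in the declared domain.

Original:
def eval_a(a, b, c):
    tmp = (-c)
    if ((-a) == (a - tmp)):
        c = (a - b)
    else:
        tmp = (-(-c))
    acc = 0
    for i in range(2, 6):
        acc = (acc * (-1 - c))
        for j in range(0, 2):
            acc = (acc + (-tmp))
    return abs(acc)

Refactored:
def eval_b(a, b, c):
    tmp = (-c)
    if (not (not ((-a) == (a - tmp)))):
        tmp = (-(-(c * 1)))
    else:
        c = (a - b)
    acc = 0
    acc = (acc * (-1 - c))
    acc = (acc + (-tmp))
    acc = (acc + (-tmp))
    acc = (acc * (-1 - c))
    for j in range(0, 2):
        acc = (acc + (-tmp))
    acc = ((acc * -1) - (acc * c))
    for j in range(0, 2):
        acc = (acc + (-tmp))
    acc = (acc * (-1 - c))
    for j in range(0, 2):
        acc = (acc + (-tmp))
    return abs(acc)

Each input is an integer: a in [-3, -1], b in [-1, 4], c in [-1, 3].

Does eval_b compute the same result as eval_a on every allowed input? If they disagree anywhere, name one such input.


On input a=-3, b=-1, c=-1, eval_a returns 2 while eval_b returns 8.
verdict: not equivalent; witness: a=-3, b=-1, c=-1


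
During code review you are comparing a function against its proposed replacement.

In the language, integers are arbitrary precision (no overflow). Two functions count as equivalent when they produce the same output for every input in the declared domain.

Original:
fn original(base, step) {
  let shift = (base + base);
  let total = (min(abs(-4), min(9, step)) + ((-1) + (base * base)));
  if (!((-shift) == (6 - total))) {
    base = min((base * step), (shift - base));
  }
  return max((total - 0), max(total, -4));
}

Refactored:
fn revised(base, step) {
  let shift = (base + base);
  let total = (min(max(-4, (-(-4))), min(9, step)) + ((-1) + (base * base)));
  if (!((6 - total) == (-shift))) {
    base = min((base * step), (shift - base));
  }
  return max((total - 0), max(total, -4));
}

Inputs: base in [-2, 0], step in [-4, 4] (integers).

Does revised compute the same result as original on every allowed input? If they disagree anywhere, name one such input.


Behavior is preserved: although constant usage differs; and min/max/abs usage differs, the outputs never diverge.
One worked example (base=-2, step=4) — original: shift = -4; total = 7; (!((-shift) == (6 - total))) -> true; base = -8; return 7; revised: shift = -4; total = 7; (!((6 - total) == (-shift))) -> true; base = -8; return 7; agreement on 7.
An exhaustive pass over the 27 declared inputs shows identical outputs.
verdict: equivalent


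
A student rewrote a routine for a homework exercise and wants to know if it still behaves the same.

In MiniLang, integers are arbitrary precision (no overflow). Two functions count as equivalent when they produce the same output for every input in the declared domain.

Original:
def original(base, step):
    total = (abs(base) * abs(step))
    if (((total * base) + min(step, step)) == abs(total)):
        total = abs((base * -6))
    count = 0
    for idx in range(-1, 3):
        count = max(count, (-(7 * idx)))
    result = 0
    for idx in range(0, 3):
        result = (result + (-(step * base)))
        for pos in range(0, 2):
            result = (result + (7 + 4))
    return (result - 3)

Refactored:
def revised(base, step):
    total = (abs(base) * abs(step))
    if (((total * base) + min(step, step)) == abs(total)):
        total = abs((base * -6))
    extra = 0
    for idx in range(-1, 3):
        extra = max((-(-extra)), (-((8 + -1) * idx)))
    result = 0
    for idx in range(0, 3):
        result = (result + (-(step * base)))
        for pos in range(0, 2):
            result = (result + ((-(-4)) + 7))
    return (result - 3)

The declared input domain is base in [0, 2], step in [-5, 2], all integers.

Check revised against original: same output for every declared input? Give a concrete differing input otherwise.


This is a faithful refactor — local variable names differ; arithmetic usage differs; constant usage differs, but the computed results match everywhere.
One worked example (base=1, step=0) — original: total becomes 0; next (((total * base) + min(step, step)) == abs(total)) evaluates to true; next total becomes 6; next count becomes 0; next at idx=-1:; next count becomes 7; next at idx=0:; next count becomes 7; next at idx=1:; next count becomes 7; next at idx=2:; next count becomes 7; next result becomes 0; next at idx=0:; next result becomes 0; next at pos=0:; next result becomes 11; next at pos=1:; next result becomes 22; next at idx=1:; next result becomes 22; next at pos=0:; next result becomes 33; next at pos=1:; next result becomes 44; next at idx=2:; next result becomes 44; next at pos=0:; next result becomes 55; next at pos=1:; next result becomes 66; next final value 63; revised: total becomes 0; next (((total * base) + min(step, step)) == abs(total)) evaluates to true; next total becomes 6; next extra becomes 0; next at idx=-1:; next extra becomes 7; next at idx=0:; next extra becomes 7; next at idx=1:; next extra becomes 7; next at idx=2:; next extra becomes 7; next result becomes 0; next at idx=0:; next result becomes 0; next at pos=0:; next result becomes 11; next at pos=1:; next result becomes 22; next at idx=1:; next result becomes 22; next at pos=0:; next result becomes 33; next at pos=1:; next result becomes 44; next at idx=2:; next result becomes 44; next at pos=0:; next result becomes 55; next at pos=1:; next result becomes 66; next final value 63; agreement on 63.
Across all 24 domain points the two functions coincide.
verdict: equivalent


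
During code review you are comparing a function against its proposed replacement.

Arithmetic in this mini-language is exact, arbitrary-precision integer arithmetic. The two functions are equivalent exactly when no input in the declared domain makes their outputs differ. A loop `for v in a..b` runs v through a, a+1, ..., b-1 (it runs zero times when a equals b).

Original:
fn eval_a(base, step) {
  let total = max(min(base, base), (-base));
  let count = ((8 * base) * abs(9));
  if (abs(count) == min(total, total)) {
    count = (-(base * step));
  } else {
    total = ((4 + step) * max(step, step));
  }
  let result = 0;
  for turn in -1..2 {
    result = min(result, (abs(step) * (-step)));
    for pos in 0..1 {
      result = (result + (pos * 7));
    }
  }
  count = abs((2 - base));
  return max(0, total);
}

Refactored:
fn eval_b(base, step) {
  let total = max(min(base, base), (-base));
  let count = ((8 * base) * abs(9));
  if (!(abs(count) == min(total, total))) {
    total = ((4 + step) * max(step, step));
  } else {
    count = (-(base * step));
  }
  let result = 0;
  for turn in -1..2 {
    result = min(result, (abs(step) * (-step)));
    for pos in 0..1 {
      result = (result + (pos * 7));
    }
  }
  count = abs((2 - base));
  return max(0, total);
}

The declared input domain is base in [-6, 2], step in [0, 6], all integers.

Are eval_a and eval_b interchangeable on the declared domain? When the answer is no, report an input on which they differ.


Side by side, the visible changes include: boolean connective usage differs.
One worked example (base=-6, step=1) — eval_a: total=6, then count=-432, then (abs(count) == min(total, total)) is false, then total=5, then result=0, then (turn=-1), then result=-1, then (pos=0), then result=-1, then (turn=0), then result=-1, then (pos=0), then result=-1, then (turn=1), then result=-1, then (pos=0), then result=-1, then count=8, then returns 5; eval_b: total=6, then count=-432, then (!(abs(count) == min(total, total))) is true, then total=5, then result=0, then (turn=-1), then result=-1, then (pos=0), then result=-1, then (turn=0), then result=-1, then (pos=0), then result=-1, then (turn=1), then result=-1, then (pos=0), then result=-1, then count=8, then returns 5; agreement on 5.
Every one of the 63 inputs gives matching results.
verdict: equivalent


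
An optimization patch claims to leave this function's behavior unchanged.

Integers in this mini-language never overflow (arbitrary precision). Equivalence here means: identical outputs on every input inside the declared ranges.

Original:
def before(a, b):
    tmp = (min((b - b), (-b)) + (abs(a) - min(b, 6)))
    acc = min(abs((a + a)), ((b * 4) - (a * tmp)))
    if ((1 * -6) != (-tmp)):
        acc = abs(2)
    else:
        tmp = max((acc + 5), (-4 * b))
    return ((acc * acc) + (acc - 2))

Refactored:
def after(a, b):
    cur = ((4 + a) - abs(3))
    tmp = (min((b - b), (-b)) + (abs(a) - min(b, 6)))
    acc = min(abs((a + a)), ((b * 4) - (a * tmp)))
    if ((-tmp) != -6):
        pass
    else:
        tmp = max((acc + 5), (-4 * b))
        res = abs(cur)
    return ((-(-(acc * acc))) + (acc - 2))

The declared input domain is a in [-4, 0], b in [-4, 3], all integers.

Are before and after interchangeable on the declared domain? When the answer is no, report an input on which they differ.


Try a=-4, b=-4.
before: tmp=8, then acc=8, then ((1 * -6) != (-tmp)) is true, then acc=2, then returns 4
after: cur=-3, then tmp=8, then acc=8, then ((-tmp) != -6) is true, then returns 70
4 against 70: the behavior changed.
verdict: not equivalent; witness: a=-4, b=-4


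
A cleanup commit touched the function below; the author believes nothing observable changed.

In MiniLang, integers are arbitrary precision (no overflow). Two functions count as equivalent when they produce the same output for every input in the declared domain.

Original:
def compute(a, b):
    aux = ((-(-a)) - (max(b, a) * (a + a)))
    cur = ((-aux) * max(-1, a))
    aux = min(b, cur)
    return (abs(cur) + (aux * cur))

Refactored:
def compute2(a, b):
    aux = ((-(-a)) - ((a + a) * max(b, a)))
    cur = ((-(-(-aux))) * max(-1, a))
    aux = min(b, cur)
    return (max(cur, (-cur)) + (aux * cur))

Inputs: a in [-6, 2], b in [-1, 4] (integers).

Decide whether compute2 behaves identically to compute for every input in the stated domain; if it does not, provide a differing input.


The two are interchangeable: min/max/abs usage differs, and every declared input agrees.
Spot check at a=-4, b=-1 — compute: aux := -12 | cur := -12 | aux := -12 | result 156. compute2: aux := -12 | cur := -12 | aux := -12 | result 156. Both give 156.
Across all 54 domain points the two functions coincide.
verdict: equivalent


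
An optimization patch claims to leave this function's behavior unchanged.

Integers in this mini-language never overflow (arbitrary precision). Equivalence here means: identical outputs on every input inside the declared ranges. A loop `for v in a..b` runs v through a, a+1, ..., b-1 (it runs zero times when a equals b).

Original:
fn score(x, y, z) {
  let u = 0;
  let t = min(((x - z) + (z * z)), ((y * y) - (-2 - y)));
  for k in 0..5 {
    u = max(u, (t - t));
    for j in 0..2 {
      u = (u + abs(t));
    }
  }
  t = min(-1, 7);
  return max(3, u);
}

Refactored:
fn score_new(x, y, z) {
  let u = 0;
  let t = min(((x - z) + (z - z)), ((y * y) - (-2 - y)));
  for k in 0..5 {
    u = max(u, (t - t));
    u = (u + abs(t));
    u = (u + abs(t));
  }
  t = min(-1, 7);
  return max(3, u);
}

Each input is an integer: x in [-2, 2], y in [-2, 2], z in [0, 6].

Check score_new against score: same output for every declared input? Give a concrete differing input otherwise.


x=-2, y=-2, z=1 yields 20 from score but 30 from score_new.
verdict: not equivalent; witness: x=-2, y=-2, z=1


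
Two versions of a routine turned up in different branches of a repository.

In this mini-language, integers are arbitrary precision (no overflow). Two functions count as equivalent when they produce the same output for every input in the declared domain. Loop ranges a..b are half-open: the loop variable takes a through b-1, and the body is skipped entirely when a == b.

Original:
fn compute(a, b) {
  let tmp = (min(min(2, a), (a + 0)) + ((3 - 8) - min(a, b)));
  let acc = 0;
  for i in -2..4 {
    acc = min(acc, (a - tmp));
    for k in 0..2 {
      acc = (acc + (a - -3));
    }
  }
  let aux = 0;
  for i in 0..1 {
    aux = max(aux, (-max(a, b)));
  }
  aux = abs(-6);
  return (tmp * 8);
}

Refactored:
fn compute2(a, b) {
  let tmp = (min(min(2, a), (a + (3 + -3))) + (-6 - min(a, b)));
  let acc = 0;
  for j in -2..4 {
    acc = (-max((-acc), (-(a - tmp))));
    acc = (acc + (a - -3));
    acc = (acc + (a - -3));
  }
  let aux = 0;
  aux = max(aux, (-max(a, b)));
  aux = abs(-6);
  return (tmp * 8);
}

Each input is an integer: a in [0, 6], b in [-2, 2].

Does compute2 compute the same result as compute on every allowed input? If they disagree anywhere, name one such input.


These are not equivalent — on a=0, b=-2 the outputs split (-24 vs -32).
compute: tmp becomes -3; next acc becomes 0; next at i=-2:; next acc becomes 0; next at k=0:; next acc becomes 3; next at k=1:; next acc becomes 6; next at i=-1:; next acc becomes 3; next at k=0:; next acc becomes 6; next at k=1:; next acc becomes 9; next at i=0:; next acc becomes 3; next at k=0:; next acc becomes 6; next at k=1:; next acc becomes 9; next at i=1:; next acc becomes 3; next at k=0:; next acc becomes 6; next at k=1:; next acc becomes 9; next at i=2:; next acc becomes 3; next at k=0:; next acc becomes 6; next at k=1:; next acc becomes 9; next at i=3:; next acc becomes 3; next at k=0:; next acc becomes 6; next at k=1:; next acc becomes 9; next aux becomes 0; next at i=0:; next aux becomes 0; next aux becomes 6; next final value -24
compute2: tmp becomes -4; next acc becomes 0; next at j=-2:; next acc becomes 0; next acc becomes 3; next acc becomes 6; next at j=-1:; next acc becomes 4; next acc becomes 7; next acc becomes 10; next at j=0:; next acc becomes 4; next acc becomes 7; next acc becomes 10; next at j=1:; next acc becomes 4; next acc becomes 7; next acc becomes 10; next at j=2:; next acc becomes 4; next acc becomes 7; next acc becomes 10; next at j=3:; next acc becomes 4; next acc becomes 7; next acc becomes 10; next aux becomes 0; next aux becomes 0; next aux becomes 6; next final value -32
verdict: not equivalent; witness: a=0, b=-2


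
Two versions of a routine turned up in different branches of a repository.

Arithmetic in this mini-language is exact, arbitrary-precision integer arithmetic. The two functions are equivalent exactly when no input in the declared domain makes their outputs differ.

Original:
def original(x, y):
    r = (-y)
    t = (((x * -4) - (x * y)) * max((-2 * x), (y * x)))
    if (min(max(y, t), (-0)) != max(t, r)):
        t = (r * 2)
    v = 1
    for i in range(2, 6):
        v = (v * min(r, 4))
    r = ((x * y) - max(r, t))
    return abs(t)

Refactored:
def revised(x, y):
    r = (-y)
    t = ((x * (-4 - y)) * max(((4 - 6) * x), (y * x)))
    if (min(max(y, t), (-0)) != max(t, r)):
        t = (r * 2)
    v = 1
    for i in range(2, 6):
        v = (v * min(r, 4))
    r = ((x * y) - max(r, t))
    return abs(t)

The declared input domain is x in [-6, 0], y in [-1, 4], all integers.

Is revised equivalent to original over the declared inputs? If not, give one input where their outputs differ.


Changes here: constant usage differs; and arithmetic usage differs; the full 42-point sweep finds no disagreement.
verdict: equivalent


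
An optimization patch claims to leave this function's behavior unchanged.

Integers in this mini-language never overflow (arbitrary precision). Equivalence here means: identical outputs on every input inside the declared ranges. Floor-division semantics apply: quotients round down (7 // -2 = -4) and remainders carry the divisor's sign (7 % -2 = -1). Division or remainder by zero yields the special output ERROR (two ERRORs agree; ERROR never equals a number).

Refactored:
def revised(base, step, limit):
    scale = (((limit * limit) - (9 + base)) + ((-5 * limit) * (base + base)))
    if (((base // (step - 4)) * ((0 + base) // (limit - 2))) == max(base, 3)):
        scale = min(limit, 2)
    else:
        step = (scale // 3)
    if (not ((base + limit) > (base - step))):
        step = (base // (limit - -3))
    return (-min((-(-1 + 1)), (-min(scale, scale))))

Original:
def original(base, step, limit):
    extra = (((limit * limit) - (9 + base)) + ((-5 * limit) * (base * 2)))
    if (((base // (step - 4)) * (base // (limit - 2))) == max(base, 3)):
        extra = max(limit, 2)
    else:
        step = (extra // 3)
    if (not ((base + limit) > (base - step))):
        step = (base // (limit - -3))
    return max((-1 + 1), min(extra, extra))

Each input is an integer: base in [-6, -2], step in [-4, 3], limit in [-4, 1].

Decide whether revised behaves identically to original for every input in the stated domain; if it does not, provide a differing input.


base=-6, step=-2, limit=0 yields 2 from original but 0 from revised.
verdict: not equivalent; witness: base=-6, step=-2, limit=0


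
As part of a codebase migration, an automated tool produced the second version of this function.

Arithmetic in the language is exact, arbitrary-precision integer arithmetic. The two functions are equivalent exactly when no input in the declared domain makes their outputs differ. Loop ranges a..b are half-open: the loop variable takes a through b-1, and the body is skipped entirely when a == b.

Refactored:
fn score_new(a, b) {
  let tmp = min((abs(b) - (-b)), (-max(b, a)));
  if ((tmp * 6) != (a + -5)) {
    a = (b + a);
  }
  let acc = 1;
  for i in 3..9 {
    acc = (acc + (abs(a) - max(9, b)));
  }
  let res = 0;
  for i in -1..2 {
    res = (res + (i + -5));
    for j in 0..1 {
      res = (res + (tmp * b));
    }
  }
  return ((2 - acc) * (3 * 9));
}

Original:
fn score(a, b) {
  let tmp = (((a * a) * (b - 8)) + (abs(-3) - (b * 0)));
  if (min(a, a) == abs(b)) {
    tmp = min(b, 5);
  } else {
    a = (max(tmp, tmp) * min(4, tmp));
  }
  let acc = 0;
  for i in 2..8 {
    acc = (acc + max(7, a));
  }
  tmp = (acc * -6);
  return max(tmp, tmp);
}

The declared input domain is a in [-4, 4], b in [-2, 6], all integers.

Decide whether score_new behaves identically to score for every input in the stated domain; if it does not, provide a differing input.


Try a=-4, b=-2.
score: tmp becomes -157; next (min(a, a) == abs(b)) evaluates to false; next a becomes 24649; next acc becomes 0; next at i=2:; next acc becomes 24649; next at i=3:; next acc becomes 49298; next at i=4:; next acc becomes 73947; next at i=5:; next acc becomes 98596; next at i=6:; next acc becomes 123245; next at i=7:; next acc becomes 147894; next tmp becomes -887364; next final value -887364
score_new: tmp becomes 0; next ((tmp * 6) != (a + -5)) evaluates to true; next a becomes -6; next acc becomes 1; next at i=3:; next acc becomes -2; next at i=4:; next acc becomes -5; next at i=5:; next acc becomes -8; next at i=6:; next acc becomes -11; next at i=7:; next acc becomes -14; next at i=8:; next acc becomes -17; next res becomes 0; next at i=-1:; next res becomes -6; next at j=0:; next res becomes -6; next at i=0:; next res becomes -11; next at j=0:; next res becomes -11; next at i=1:; next res becomes -15; next at j=0:; next res becomes -15; next final value 513
-887364 vs 513 — the two versions disagree here.
verdict: not equivalent; witness: a=-4, b=-2


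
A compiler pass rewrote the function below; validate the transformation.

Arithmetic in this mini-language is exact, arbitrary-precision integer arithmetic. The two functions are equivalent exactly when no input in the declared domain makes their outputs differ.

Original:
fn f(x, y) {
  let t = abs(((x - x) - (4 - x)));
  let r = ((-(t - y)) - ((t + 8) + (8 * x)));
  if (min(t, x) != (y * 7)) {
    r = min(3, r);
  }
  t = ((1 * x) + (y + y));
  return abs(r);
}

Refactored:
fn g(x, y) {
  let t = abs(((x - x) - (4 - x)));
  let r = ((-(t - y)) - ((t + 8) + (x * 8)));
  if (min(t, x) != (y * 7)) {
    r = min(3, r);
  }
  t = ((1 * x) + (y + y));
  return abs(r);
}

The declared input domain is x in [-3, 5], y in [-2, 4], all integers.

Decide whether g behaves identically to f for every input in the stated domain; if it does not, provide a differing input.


Comparing the listings, the differences include: same computation, different form.
One worked example (x=2, y=1) — f: t becomes 2; next r becomes -27; next (min(t, x) != (y * 7)) evaluates to true; next r becomes -27; next t becomes 4; next final value 27; g: t becomes 2; next r becomes -27; next (min(t, x) != (y * 7)) evaluates to true; next r becomes -27; next t becomes 4; next final value 27; agreement on 27.
An exhaustive pass over the 63 declared inputs shows identical outputs.
verdict: equivalent


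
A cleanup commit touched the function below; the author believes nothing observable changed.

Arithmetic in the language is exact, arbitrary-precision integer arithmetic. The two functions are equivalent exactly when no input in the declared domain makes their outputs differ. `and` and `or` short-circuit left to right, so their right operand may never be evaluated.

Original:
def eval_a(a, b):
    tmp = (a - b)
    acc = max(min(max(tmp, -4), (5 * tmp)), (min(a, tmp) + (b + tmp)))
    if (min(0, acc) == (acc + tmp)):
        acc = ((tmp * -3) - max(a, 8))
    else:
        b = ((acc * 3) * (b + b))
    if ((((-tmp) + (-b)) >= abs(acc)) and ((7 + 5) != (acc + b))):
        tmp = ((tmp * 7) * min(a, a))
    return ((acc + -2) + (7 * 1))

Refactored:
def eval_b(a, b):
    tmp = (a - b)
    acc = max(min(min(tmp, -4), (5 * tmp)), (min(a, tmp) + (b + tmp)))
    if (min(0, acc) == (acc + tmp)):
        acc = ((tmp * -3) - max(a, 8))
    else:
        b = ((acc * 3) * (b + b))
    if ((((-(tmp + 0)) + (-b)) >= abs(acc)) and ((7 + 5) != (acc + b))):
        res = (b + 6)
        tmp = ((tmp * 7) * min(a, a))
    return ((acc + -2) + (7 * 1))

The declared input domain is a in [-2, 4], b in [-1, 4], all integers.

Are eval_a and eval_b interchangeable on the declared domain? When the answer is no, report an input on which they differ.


a=0, b=-1 yields 6 from eval_a but 5 from eval_b.
verdict: not equivalent; witness: a=0, b=-1


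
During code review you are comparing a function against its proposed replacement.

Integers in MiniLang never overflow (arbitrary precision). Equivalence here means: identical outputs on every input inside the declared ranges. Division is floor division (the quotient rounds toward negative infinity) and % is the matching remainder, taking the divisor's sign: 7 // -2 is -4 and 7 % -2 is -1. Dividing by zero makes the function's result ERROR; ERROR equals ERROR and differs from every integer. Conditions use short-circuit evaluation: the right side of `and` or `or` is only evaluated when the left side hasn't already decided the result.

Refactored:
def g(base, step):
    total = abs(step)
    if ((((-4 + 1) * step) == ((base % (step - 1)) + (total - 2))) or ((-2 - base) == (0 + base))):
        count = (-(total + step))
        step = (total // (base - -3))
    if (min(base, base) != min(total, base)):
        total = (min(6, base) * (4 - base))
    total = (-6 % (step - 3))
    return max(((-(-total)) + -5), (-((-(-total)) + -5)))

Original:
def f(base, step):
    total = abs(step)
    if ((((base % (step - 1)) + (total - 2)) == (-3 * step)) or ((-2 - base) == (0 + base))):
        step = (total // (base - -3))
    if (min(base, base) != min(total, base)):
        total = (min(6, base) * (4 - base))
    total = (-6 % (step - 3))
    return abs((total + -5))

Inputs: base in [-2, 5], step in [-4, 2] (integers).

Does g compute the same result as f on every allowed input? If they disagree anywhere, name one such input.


Equivalent — the differences include constant usage differs; and statement counts differ; and arithmetic usage differs; and local variable names differ; and min/max/abs usage differs, yet no declared input distinguishes the two.
Spot check at base=2, step=1 — f: total=1, then a zero divisor aborts: ERROR. g: total=1, then a zero divisor aborts: ERROR. Both give ERROR.
Every one of the 56 inputs gives matching results.
verdict: equivalent


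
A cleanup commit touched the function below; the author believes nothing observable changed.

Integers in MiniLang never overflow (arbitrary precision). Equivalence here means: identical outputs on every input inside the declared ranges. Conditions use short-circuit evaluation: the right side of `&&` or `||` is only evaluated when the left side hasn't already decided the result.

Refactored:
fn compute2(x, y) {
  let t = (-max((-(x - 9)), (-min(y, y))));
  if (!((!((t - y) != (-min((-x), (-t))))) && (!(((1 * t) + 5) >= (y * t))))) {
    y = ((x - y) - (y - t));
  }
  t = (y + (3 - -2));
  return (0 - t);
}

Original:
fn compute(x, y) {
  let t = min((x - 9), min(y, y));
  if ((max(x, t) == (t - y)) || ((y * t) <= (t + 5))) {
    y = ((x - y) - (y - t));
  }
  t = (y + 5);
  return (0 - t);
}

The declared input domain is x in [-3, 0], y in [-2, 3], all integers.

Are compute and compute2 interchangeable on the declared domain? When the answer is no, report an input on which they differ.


Consider the input x=-3, y=-2.
compute: t = -12; ((max(x, t) == (t - y)) || ((y * t) <= (t + 5))) -> false; t = 3; return -3
compute2: t = -12; (!((!((t - y) != (-min((-x), (-t))))) && (!(((1 * t) + 5) >= (y * t))))) -> true; y = -11; t = -6; return 6
-3 != 6, so the rewrite changes behavior.
verdict: not equivalent; witness: x=-3, y=-2


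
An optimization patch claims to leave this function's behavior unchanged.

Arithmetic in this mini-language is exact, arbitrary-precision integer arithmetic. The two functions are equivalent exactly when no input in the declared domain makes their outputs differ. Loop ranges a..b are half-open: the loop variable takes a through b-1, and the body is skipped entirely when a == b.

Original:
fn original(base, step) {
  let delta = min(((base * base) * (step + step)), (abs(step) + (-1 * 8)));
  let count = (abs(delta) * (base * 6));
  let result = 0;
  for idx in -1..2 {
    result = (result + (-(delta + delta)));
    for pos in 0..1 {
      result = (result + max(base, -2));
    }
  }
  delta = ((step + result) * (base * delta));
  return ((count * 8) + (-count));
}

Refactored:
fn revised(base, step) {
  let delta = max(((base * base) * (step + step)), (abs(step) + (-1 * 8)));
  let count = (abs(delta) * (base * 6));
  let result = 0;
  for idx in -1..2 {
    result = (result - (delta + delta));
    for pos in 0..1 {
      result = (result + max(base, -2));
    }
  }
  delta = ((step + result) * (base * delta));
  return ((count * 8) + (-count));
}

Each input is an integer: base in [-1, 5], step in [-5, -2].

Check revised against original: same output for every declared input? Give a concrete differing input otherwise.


The rewrite breaks on base=-1, step=-5, where the results are -420 and -126.
original: delta becomes -10; next count becomes -60; next result becomes 0; next at idx=-1:; next result becomes 20; next at pos=0:; next result becomes 19; next at idx=0:; next result becomes 39; next at pos=0:; next result becomes 38; next at idx=1:; next result becomes 58; next at pos=0:; next result becomes 57; next delta becomes 520; next final value -420
revised: delta becomes -3; next count becomes -18; next result becomes 0; next at idx=-1:; next result becomes 6; next at pos=0:; next result becomes 5; next at idx=0:; next result becomes 11; next at pos=0:; next result becomes 10; next at idx=1:; next result becomes 16; next at pos=0:; next result becomes 15; next delta becomes 30; next final value -126
verdict: not equivalent; witness: base=-1, step=-5


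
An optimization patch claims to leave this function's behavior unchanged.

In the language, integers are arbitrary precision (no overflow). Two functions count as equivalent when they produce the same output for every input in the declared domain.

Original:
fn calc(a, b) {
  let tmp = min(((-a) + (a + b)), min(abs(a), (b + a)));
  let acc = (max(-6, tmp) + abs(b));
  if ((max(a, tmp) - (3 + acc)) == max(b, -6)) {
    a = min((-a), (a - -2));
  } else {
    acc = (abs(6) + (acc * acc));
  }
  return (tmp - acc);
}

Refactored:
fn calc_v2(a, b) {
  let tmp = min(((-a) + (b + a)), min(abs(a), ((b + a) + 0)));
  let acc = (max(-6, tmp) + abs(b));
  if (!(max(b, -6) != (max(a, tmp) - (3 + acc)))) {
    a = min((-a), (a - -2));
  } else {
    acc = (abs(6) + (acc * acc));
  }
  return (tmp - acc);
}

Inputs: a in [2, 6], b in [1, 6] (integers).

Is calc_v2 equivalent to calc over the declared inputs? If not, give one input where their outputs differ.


The two versions differ — the changes include boolean connective usage differs, constant usage differs, comparison usage differs, arithmetic usage differs.
As a probe, take a=6, b=5: calc runs tmp becomes 5; next acc becomes 10; next ((max(a, tmp) - (3 + acc)) == max(b, -6)) evaluates to false; next acc becomes 106; next final value -101; calc_v2 runs tmp becomes 5; next acc becomes 10; next (!(max(b, -6) != (max(a, tmp) - (3 + acc)))) evaluates to false; next acc becomes 106; next final value -101; both end at -101.
Checked all 30 inputs in the declared domain: the outputs agree on every one.
verdict: equivalent


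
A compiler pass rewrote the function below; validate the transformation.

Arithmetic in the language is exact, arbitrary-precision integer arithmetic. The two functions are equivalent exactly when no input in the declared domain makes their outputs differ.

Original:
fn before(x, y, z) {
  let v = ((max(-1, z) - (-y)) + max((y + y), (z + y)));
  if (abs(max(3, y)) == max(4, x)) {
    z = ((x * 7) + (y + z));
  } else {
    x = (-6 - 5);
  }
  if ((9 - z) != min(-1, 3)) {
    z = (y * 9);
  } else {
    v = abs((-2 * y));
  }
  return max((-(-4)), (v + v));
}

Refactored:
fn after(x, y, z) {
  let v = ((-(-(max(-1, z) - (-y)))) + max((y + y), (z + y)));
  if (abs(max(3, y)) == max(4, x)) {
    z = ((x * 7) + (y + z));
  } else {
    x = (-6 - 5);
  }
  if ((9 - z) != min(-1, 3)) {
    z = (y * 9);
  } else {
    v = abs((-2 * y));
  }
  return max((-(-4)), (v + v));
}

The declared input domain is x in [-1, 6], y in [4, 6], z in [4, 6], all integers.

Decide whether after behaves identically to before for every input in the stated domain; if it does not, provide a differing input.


The two are interchangeable: same computation, different form, and every declared input agrees.
Spot check at x=-1, y=5, z=4 — before: v := 19 | (abs(max(3, y)) == max(4, x)): false | x := -11 | ((9 - z) != min(-1, 3)): true | z := 45 | result 38. after: v := 19 | (abs(max(3, y)) == max(4, x)): false | x := -11 | ((9 - z) != min(-1, 3)): true | z := 45 | result 38. Both give 38.
Every one of the 72 inputs gives matching results.
verdict: equivalent


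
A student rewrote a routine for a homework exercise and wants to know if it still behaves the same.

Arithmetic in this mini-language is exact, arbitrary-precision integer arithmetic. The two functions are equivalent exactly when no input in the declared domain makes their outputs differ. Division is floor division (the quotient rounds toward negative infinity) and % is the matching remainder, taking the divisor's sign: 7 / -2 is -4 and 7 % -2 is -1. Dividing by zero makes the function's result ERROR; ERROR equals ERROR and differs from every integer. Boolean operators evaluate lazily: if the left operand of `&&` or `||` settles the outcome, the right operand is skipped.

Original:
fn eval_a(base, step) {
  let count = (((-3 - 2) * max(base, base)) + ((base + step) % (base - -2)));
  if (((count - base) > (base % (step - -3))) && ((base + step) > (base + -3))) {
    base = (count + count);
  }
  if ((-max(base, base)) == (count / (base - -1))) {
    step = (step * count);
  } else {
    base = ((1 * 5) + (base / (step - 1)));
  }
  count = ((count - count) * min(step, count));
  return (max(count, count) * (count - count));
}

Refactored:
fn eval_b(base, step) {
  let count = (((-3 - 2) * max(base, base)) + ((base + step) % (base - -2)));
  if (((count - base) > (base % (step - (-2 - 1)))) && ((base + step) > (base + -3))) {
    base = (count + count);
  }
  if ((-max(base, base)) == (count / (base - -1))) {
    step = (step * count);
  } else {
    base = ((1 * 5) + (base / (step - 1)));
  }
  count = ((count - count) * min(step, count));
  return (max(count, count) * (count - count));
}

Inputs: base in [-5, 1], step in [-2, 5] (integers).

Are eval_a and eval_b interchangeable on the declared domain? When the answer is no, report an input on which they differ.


Comparing the listings, the differences include: arithmetic usage differs; and constant usage differs.
One worked example (base=-3, step=3) — eval_a: count := 15 | (((count - base) > (base % (step - -3))) && ((base + step) > (base + -3))): true | base := 30 | ((-max(base, base)) == (count / (base - -1))): false | base := 20 | count := 0 | result 0; eval_b: count := 15 | (((count - base) > (base % (step - (-2 - 1)))) && ((base + step) > (base + -3))): true | base := 30 | ((-max(base, base)) == (count / (base - -1))): false | base := 20 | count := 0 | result 0; agreement on 0.
An exhaustive pass over the 56 declared inputs shows identical outputs.
verdict: equivalent


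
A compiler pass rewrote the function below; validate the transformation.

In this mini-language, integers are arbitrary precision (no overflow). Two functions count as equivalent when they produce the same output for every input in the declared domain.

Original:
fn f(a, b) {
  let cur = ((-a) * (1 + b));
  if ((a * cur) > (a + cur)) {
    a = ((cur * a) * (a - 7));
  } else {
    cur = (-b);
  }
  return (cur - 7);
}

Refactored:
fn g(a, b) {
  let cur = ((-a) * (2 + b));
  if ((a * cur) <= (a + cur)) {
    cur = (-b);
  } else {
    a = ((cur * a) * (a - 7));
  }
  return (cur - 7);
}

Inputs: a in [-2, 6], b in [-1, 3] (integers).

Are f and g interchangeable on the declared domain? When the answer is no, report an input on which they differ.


There is a counterexample at a=-2, b=-1: -7 on one side, -6 on the other.
f: cur=0, then ((a * cur) > (a + cur)) is true, then a=0, then returns -7
g: cur=2, then ((a * cur) <= (a + cur)) is true, then cur=1, then returns -6
verdict: not equivalent; witness: a=-2, b=-1


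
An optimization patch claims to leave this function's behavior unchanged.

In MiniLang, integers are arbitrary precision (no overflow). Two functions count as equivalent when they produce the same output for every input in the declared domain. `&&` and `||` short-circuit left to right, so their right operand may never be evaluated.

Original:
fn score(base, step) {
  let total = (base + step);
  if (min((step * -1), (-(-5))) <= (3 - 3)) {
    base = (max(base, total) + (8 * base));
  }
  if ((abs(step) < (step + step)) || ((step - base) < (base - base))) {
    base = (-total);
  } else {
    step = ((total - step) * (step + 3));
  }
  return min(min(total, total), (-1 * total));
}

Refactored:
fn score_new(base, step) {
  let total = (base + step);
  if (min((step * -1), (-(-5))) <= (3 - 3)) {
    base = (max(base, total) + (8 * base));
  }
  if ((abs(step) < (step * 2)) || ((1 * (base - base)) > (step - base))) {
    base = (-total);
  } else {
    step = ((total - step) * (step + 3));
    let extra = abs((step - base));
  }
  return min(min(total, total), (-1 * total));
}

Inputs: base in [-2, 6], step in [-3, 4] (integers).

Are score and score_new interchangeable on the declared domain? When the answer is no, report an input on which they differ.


Equivalent — the differences include statement counts differ, arithmetic usage differs, min/max/abs usage differs, local variable names differ, comparison usage differs, constant usage differs, yet no declared input distinguishes the two.
Tracing base=1, step=1: score: total = 2; (min((step * -1), (-(-5))) <= (3 - 3)) -> true; base = 10; ((abs(step) < (step + step)) || ((step - base) < (base - base))) -> true; base = -2; return -2 | score_new: total = 2; (min((step * -1), (-(-5))) <= (3 - 3)) -> true; base = 10; ((abs(step) < (step * 2)) || ((1 * (base - base)) > (step - base))) -> true; base = -2; return -2 — matching result -2.
Checked all 72 inputs in the declared domain: the outputs agree on every one.
verdict: equivalent


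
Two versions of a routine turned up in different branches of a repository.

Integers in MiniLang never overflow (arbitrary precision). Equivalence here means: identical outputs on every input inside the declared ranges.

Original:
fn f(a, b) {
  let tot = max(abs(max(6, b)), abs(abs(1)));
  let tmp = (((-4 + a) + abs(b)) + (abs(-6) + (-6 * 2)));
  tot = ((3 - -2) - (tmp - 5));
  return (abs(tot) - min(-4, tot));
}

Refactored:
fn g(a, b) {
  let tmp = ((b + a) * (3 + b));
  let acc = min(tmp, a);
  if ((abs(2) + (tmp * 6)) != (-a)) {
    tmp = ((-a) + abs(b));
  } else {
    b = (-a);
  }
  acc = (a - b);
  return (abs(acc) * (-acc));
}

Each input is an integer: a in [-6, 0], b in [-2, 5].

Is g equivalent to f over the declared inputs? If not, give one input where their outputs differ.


There is a counterexample at a=-6, b=-2: 28 on one side, 16 on the other.
f: tot = 6; tmp = -14; tot = 24; return 28
g: tmp = -8; acc = -8; ((abs(2) + (tmp * 6)) != (-a)) -> true; tmp = 8; acc = -4; return 16
verdict: not equivalent; witness: a=-6, b=-2
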